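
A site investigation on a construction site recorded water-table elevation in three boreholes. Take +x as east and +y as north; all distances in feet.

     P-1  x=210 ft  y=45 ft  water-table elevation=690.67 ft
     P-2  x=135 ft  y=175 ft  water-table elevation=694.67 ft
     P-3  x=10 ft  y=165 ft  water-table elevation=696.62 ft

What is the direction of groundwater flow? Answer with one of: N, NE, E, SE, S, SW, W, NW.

Taking P-1 as reference: P-2−P-1 = (-75, 130, +4.00); P-3−P-1 = (-200, 120, +5.95).
Solve a·Δx + b·Δy = Δh: det = (-75)·120 − (-200)·130 = 17000.
∂h/∂x = [(+4.00)·120 − (+5.95)·130] / 17000 = -0.01726
∂h/∂y = [(-75)·(+5.95) − (-200)·(+4.00)] / 17000 = +0.02081
Flow = −∇h = (+0.01726 east, -0.02081 north), which points southeast.

SE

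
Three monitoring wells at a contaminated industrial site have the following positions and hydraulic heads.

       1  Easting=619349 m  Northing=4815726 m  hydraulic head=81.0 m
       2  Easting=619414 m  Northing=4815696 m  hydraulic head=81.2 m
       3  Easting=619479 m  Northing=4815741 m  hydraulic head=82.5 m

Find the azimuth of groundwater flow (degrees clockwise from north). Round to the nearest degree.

Taking 1 as reference: 2−1 = (65, -30, +0.2); 3−1 = (130, 15, +1.5).
Determinant of the coordinate differences = 65·15 − 130·(-30) = 4875.
∂h/∂x = [(+0.2)·15 − (+1.5)·(-30)] / 4875 = +0.009846
∂h/∂y = [65·(+1.5) − 130·(+0.2)] / 4875 = +0.01467
Flow direction (−∇h) has components (-0.009846 E, -0.01467 N).
Azimuth = atan2(E, N) = atan2(-0.009846, -0.01467) = 213.9° ≈ 214°.

214°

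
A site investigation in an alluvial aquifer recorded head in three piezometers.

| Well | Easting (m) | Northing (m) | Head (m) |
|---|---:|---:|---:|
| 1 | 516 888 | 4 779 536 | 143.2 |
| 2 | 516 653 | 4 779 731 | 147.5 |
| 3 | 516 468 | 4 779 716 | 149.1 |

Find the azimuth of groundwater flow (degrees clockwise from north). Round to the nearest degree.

138°

Differences from 1: to 2 (Δx, Δy, Δh) = (-235, 195, +4.3); to 3 = (-420, 180, +5.9).
Determinant of the coordinate differences = (-235)·180 − (-420)·195 = 39600.
∂h/∂x = [(+4.3)·180 − (+5.9)·195] / 39600 = -0.009508
∂h/∂y = [(-235)·(+5.9) − (-420)·(+4.3)] / 39600 = +0.01059
Flow direction (−∇h) has components (+0.009508 E, -0.01059 N).
Azimuth = atan2(E, N) = atan2(+0.009508, -0.01059) = 138.1° ≈ 138°.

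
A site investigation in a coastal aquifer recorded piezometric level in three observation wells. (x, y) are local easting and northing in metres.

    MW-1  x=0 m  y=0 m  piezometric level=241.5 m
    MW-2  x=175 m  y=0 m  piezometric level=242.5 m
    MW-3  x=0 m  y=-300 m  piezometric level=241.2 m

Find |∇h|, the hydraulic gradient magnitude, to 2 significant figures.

0.0058

∂h/∂x = (242.5 − 241.5) / (175 − 0) = +0.005714
∂h/∂y = (241.2 − 241.5) / (-300 − 0) = +0.001000
|∇h| = √(0.005714² + 0.001000²) = 0.005801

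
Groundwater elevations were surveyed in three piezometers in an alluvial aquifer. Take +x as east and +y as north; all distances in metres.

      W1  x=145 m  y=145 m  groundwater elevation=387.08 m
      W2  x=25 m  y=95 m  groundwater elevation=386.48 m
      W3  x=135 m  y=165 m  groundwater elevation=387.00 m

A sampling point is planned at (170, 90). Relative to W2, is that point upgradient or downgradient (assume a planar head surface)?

upgradient

Differences from W1: to W2 (Δx, Δy, Δh) = (-120, -50, -0.60); to W3 = (-10, 20, -0.08).
Solve a·Δx + b·Δy = Δh: det = (-120)·20 − (-10)·(-50) = -2900.
∂h/∂x = [(-0.60)·20 − (-0.08)·(-50)] / -2900 = +0.005517
∂h/∂y = [(-120)·(-0.08) − (-10)·(-0.60)] / -2900 = -0.001241
Head at (170, 90) = 387.08 + (+0.005517)·(25) + (-0.001241)·(-55) = 387.29 m.
That is higher than the 386.48 m at W2, so the point is upgradient.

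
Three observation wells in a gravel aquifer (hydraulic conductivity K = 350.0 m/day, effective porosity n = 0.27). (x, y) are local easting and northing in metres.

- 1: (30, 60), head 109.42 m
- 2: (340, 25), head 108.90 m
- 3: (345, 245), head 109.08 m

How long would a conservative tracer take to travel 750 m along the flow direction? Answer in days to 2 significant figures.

Differences from 1: to 2 (Δx, Δy, Δh) = (310, -35, -0.52); to 3 = (315, 185, -0.34).
Solve a·Δx + b·Δy = Δh: det = 310·185 − 315·(-35) = 68375.
∂h/∂x = [(-0.52)·185 − (-0.34)·(-35)] / 68375 = -0.001581
∂h/∂y = [310·(-0.34) − 315·(-0.52)] / 68375 = +0.0008541
|∇h| = √(-0.001581² + 0.0008541²) = 0.001797
Seepage velocity v = K·i/n = 350.0 × 0.001797 / 0.27 = 2.329 m/day.
t = 750 / 2.329 = 322 days.

320 days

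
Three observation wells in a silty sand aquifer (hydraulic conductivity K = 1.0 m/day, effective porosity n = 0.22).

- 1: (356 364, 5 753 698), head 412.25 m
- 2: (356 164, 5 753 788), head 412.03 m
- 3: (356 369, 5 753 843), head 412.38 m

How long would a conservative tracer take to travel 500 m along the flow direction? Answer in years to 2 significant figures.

180 years

Taking 1 as reference: 2−1 = (-200, 90, -0.22); 3−1 = (5, 145, +0.13).
Determinant of the coordinate differences = (-200)·145 − 5·90 = -29450.
∂h/∂x = [(-0.22)·145 − (+0.13)·90] / -29450 = +0.001480
∂h/∂y = [(-200)·(+0.13) − 5·(-0.22)] / -29450 = +0.0008455
|∇h| = √(0.001480² + 0.0008455²) = 0.001704
Seepage velocity v = K·i/n = 1.0 × 0.001704 / 0.22 = 0.007745 m/day.
t = 500 / 0.007745 = 6.456e+04 days = 177 years.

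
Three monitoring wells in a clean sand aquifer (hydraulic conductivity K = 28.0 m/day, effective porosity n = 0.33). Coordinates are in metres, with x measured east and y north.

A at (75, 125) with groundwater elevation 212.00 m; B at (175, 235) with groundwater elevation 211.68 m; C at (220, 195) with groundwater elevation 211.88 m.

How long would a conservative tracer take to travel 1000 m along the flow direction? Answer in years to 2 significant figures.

Three-point gradient (reference A): Δ to B = (100, 110, -0.32), Δ to C = (145, 70, -0.12).
∂h/∂x = +0.001028, ∂h/∂y = -0.003844 (det = -8950).
|∇h| = √(0.001028² + -0.003844²) = 0.003979
Seepage velocity v = K·i/n = 28.0 × 0.003979 / 0.33 = 0.3376 m/day.
t = 1000 / 0.3376 = 2962 days = 8.11 years.

8.1 years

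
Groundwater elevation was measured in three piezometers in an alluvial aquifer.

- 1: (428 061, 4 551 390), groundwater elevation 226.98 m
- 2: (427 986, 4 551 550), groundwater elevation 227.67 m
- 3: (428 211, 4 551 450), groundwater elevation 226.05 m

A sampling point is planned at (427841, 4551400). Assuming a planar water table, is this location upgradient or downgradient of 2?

With h = a·x + b·y + c and 1 as origin, the differences give:
  (-75)·a + 160·b = +0.69
  150·a + 60·b = -0.93
Eliminate b (×60 and ×160, subtract): -28500·a = 190.200 → a = ∂h/∂x = -0.006674
Back-substitute: b = ∂h/∂y = +0.001184.
Head at (427841, 4551400) = 226.98 + (-0.006674)·(-220) + (+0.001184)·(10) = 228.46 m.
That is higher than the 227.67 m at 2, so the point is upgradient.

upgradient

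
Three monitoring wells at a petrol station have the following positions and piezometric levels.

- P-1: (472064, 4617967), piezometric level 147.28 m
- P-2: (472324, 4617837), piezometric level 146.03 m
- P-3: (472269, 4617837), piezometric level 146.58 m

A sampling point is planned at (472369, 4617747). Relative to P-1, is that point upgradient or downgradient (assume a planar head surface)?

With h = a·x + b·y + c and P-1 as origin, the differences give:
  260·a + (-130)·b = -1.25
  205·a + (-130)·b = -0.70
Eliminate b (×(-130) and ×(-130), subtract): -7150·a = 71.500 → a = ∂h/∂x = -0.01000
Back-substitute: b = ∂h/∂y = -0.01038.
Head at (472369, 4617747) = 147.28 + (-0.01000)·(305) + (-0.01038)·(-220) = 146.51 m.
That is lower than the 147.28 m at P-1, so the point is downgradient.

downgradient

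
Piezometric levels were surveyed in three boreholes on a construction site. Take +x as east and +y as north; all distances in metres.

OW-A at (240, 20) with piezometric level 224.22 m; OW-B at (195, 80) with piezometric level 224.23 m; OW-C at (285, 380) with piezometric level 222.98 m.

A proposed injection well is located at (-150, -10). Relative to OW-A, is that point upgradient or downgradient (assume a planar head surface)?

Three-point gradient (reference OW-A): Δ to OW-B = (-45, 60, +0.01), Δ to OW-C = (45, 360, -1.24).
∂h/∂x = -0.004127, ∂h/∂y = -0.002929 (det = -18900).
Head at (-150, -10) = 224.22 + (-0.004127)·(-390) + (-0.002929)·(-30) = 225.92 m.
That is higher than the 224.22 m at OW-A, so the point is upgradient.

upgradient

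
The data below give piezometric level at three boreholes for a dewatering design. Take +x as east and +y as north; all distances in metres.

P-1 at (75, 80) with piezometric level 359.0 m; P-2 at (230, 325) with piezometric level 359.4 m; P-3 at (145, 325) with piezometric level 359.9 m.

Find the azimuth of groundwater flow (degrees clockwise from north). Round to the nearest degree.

132°

Three-point gradient (reference P-1): Δ to P-2 = (155, 245, +0.4), Δ to P-3 = (70, 245, +0.9).
∂h/∂x = -0.005882, ∂h/∂y = +0.005354 (det = 20825).
Flow direction (−∇h) has components (+0.005882 E, -0.005354 N).
Azimuth = atan2(E, N) = atan2(+0.005882, -0.005354) = 132.3° ≈ 132°.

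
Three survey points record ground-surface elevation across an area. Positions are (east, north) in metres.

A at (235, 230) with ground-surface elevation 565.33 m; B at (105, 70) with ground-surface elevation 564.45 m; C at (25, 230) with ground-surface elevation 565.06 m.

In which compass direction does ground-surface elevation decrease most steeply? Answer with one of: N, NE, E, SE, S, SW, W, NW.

With z = a·x + b·y + c and A as origin, the differences give:
  (-130)·a + (-160)·b = -0.88
  (-210)·a + 0·b = -0.27
Eliminate b (×0 and ×(-160), subtract): -33600·a = -43.200 → a = ∂z/∂x = +0.001286
Back-substitute: b = ∂z/∂y = +0.004455.
Steepest decrease is along −∇f = (-0.001286 E, -0.004455 N) → south.

S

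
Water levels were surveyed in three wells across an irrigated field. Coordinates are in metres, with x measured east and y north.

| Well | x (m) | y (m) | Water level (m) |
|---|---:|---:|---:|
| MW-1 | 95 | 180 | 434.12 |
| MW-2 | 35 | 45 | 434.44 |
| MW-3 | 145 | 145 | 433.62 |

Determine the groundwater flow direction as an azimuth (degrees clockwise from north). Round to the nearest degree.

100°

With h = a·x + b·y + c and MW-1 as origin, the differences give:
  (-60)·a + (-135)·b = +0.32
  50·a + (-35)·b = -0.50
Eliminate b (×(-35) and ×(-135), subtract): 8850·a = -78.700 → a = ∂h/∂x = -0.008893
Back-substitute: b = ∂h/∂y = +0.001582.
Flow direction (−∇h) has components (+0.008893 E, -0.001582 N).
Azimuth = atan2(E, N) = atan2(+0.008893, -0.001582) = 100.1° ≈ 100°.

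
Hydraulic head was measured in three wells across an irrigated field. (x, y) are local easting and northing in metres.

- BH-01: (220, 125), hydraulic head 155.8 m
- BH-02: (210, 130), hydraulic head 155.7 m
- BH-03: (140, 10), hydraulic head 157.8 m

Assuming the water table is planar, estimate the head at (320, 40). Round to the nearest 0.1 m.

Taking BH-01 as reference: BH-02−BH-01 = (-10, 5, -0.1); BH-03−BH-01 = (-80, -115, +2.0).
Solve a·Δx + b·Δy = Δh: det = (-10)·(-115) − (-80)·5 = 1550.
∂h/∂x = [(-0.1)·(-115) − (+2.0)·5] / 1550 = +0.0009677
∂h/∂y = [(-10)·(+2.0) − (-80)·(-0.1)] / 1550 = -0.01806
h(320, 40) = 155.8 + (+0.0009677)·(100) + (-0.01806)·(-85) = 155.8 +0.097 +1.535 = 157.432 m.

157.4 m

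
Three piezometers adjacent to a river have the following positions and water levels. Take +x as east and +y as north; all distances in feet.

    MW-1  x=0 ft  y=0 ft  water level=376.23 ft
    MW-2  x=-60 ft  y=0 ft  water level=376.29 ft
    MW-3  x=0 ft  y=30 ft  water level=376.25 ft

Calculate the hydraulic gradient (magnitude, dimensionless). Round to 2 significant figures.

0.0012

∂h/∂x = (376.29 − 376.23) / (-60 − 0) = -0.001000
∂h/∂y = (376.25 − 376.23) / (30 − 0) = +0.0006667
|∇h| = √(-0.001000² + 0.0006667²) = 0.001202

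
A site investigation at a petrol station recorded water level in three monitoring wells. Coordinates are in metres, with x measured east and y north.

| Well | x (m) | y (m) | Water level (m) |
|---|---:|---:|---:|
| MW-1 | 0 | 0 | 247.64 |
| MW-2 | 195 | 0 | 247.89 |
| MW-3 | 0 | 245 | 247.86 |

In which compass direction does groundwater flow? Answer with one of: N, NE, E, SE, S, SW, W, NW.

∂h/∂x = (247.89 − 247.64) / (195 − 0) = +0.001282
∂h/∂y = (247.86 − 247.64) / (245 − 0) = +0.0008980
Flow = −∇h = (-0.001282 east, -0.0008980 north), which points southwest.

SW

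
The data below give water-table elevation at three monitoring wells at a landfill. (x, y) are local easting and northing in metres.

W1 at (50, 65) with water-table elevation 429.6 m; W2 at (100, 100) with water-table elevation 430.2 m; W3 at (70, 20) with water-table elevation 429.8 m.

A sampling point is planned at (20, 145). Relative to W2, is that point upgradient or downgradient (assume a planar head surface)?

Taking W1 as reference: W2−W1 = (50, 35, +0.6); W3−W1 = (20, -45, +0.2).
Solve a·Δx + b·Δy = Δh: det = 50·(-45) − 20·35 = -2950.
∂h/∂x = [(+0.6)·(-45) − (+0.2)·35] / -2950 = +0.01153
∂h/∂y = [50·(+0.2) − 20·(+0.6)] / -2950 = +0.0006780
Head at (20, 145) = 429.6 + (+0.01153)·(-30) + (+0.0006780)·(80) = 429.31 m.
That is lower than the 430.2 m at W2, so the point is downgradient.

downgradient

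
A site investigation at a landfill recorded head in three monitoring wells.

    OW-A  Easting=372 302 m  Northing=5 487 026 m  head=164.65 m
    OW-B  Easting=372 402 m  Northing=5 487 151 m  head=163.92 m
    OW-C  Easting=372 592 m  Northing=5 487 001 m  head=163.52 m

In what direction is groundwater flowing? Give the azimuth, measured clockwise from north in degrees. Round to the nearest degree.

058°

Taking OW-A as reference: OW-B−OW-A = (100, 125, -0.73); OW-C−OW-A = (290, -25, -1.13).
Determinant of the coordinate differences = 100·(-25) − 290·125 = -38750.
∂h/∂x = [(-0.73)·(-25) − (-1.13)·125] / -38750 = -0.004116
∂h/∂y = [100·(-1.13) − 290·(-0.73)] / -38750 = -0.002547
Flow direction (−∇h) has components (+0.004116 E, +0.002547 N).
Azimuth = atan2(E, N) = atan2(+0.004116, +0.002547) = 58.3° ≈ 058°.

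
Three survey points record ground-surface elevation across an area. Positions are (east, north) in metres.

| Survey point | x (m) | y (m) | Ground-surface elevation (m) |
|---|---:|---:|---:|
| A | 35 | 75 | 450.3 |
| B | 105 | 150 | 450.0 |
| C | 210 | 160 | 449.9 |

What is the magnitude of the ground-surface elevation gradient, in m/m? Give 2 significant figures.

Taking A as reference: B−A = (70, 75, -0.3); C−A = (175, 85, -0.4).
Solve a·Δx + b·Δy = Δz: det = 70·85 − 175·75 = -7175.
∂z/∂x = [(-0.3)·85 − (-0.4)·75] / -7175 = -0.0006272
∂z/∂y = [70·(-0.4) − 175·(-0.3)] / -7175 = -0.003415
|∇f| = √(-0.0006272² + -0.003415²) = 0.003472 m/m

0.0035 m/m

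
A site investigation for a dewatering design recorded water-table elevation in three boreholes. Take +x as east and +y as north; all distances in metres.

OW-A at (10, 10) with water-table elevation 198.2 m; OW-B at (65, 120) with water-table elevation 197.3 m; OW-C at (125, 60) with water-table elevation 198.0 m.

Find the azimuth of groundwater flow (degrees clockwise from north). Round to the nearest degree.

Differences from OW-A: to OW-B (Δx, Δy, Δh) = (55, 110, -0.9); to OW-C = (115, 50, -0.2).
Solve a·Δx + b·Δy = Δh: det = 55·50 − 115·110 = -9900.
∂h/∂x = [(-0.9)·50 − (-0.2)·110] / -9900 = +0.002323
∂h/∂y = [55·(-0.2) − 115·(-0.9)] / -9900 = -0.009343
Flow direction (−∇h) has components (-0.002323 E, +0.009343 N).
Azimuth = atan2(E, N) = atan2(-0.002323, +0.009343) = 346.0° ≈ 346°.

346°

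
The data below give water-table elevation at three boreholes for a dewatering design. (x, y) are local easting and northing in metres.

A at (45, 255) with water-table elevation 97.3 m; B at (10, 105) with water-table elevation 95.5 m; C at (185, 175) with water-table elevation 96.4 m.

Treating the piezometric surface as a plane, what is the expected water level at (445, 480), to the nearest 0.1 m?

Three-point gradient (reference A): Δ to B = (-35, -150, -1.8), Δ to C = (140, -80, -0.9).
∂h/∂x = +0.0003782, ∂h/∂y = +0.01191 (det = 23800).
h(445, 480) = 97.3 + (+0.0003782)·(400) + (+0.01191)·(225) = 97.3 +0.151 +2.680 = 100.131 m.

100.1 m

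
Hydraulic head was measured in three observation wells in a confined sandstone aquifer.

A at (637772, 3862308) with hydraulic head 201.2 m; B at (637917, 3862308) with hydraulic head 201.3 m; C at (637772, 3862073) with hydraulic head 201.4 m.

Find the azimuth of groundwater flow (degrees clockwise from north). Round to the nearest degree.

321°

∂h/∂x = (201.3 − 201.2) / (637917 − 637772) = +0.0006897
∂h/∂y = (201.4 − 201.2) / (3862073 − 3862308) = -0.0008511
Flow direction (−∇h) has components (-0.0006897 E, +0.0008511 N).
Azimuth = atan2(E, N) = atan2(-0.0006897, +0.0008511) = 321.0° ≈ 321°.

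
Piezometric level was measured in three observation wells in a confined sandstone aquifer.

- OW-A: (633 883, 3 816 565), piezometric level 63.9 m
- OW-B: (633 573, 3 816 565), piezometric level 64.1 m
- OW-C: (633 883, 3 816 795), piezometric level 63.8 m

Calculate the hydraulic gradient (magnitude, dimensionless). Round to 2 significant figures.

0.00078

∂h/∂x = (64.1 − 63.9) / (633573 − 633883) = -0.0006452
∂h/∂y = (63.8 − 63.9) / (3816795 − 3816565) = -0.0004348
|∇h| = √(-0.0006452² + -0.0004348²) = 0.000778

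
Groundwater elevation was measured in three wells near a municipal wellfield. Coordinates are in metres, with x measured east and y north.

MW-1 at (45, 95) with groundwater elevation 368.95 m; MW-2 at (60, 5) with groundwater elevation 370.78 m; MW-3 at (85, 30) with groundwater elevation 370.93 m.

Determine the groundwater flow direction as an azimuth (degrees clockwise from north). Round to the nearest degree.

306°

With h = a·x + b·y + c and MW-1 as origin, the differences give:
  15·a + (-90)·b = +1.83
  40·a + (-65)·b = +1.98
Eliminate b (×(-65) and ×(-90), subtract): 2625·a = 59.250 → a = ∂h/∂x = +0.02257
Back-substitute: b = ∂h/∂y = -0.01657.
Flow direction (−∇h) has components (-0.02257 E, +0.01657 N).
Azimuth = atan2(E, N) = atan2(-0.02257, +0.01657) = 306.3° ≈ 306°.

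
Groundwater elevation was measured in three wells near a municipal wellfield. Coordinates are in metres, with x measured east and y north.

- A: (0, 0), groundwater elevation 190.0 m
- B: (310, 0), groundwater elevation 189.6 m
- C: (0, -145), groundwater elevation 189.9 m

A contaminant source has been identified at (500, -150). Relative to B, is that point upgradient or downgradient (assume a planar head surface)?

downgradient

∂h/∂x = (189.6 − 190.0) / (310 − 0) = -0.001290
∂h/∂y = (189.9 − 190.0) / (-145 − 0) = +0.0006897
Head at (500, -150) = 190.0 + (-0.001290)·(500) + (+0.0006897)·(-150) = 189.25 m.
That is lower than the 189.6 m at B, so the point is downgradient.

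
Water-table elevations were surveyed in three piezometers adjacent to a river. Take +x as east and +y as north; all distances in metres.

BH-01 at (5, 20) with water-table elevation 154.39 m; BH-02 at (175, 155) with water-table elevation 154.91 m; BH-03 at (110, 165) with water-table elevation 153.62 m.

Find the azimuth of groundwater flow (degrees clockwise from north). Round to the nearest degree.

Differences from BH-01: to BH-02 (Δx, Δy, Δh) = (170, 135, +0.52); to BH-03 = (105, 145, -0.77).
Solve a·Δx + b·Δy = Δh: det = 170·145 − 105·135 = 10475.
∂h/∂x = [(+0.52)·145 − (-0.77)·135] / 10475 = +0.01712
∂h/∂y = [170·(-0.77) − 105·(+0.52)] / 10475 = -0.01771
Flow direction (−∇h) has components (-0.01712 E, +0.01771 N).
Azimuth = atan2(E, N) = atan2(-0.01712, +0.01771) = 316.0° ≈ 316°.

316°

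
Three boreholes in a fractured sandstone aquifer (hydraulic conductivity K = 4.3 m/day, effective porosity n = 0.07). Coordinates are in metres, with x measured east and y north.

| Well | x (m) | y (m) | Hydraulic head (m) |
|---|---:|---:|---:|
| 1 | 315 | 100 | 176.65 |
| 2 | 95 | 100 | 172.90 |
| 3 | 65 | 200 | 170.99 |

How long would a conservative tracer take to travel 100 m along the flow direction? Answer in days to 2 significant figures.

Taking 1 as reference: 2−1 = (-220, 0, -3.75); 3−1 = (-250, 100, -5.66).
Determinant of the coordinate differences = (-220)·100 − (-250)·0 = -22000.
∂h/∂x = [(-3.75)·100 − (-5.66)·0] / -22000 = +0.01705
∂h/∂y = [(-220)·(-5.66) − (-250)·(-3.75)] / -22000 = -0.01399
|∇h| = √(0.01705² + -0.01399²) = 0.02205
Seepage velocity v = K·i/n = 4.3 × 0.02205 / 0.07 = 1.354 m/day.
t = 100 / 1.354 = 73.86 days.

74 days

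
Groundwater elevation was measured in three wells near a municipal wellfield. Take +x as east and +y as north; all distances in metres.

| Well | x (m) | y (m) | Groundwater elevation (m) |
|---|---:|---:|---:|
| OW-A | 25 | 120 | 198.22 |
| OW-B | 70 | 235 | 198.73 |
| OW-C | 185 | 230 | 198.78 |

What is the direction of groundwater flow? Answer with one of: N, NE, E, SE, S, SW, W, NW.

Three-point gradient (reference OW-A): Δ to OW-B = (45, 115, +0.51), Δ to OW-C = (160, 110, +0.56).
∂h/∂x = +0.0006171, ∂h/∂y = +0.004193 (det = -13450).
Flow = −∇h = (-0.0006171 east, -0.004193 north), which points south.

S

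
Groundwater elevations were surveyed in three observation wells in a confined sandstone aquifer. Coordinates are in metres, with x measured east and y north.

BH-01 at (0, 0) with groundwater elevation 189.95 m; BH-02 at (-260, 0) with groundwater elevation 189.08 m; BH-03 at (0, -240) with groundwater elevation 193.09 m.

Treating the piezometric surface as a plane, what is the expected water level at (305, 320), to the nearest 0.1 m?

186.8 m

∂h/∂x = (189.08 − 189.95) / (-260 − 0) = +0.003346
∂h/∂y = (193.09 − 189.95) / (-240 − 0) = -0.01308
h(305, 320) = 189.95 + (+0.003346)·(305) + (-0.01308)·(320) = 189.95 +1.021 -4.187 = 186.784 m.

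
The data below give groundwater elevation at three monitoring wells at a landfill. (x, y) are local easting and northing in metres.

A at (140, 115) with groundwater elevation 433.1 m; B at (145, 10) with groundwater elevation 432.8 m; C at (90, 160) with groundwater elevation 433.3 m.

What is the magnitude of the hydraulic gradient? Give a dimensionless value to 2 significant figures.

With h = a·x + b·y + c and A as origin, the differences give:
  5·a + (-105)·b = -0.3
  (-50)·a + 45·b = +0.2
Eliminate b (×45 and ×(-105), subtract): -5025·a = 7.50 → a = ∂h/∂x = -0.001493
Back-substitute: b = ∂h/∂y = +0.002786.
|∇h| = √(-0.001493² + 0.002786²) = 0.003161

0.0032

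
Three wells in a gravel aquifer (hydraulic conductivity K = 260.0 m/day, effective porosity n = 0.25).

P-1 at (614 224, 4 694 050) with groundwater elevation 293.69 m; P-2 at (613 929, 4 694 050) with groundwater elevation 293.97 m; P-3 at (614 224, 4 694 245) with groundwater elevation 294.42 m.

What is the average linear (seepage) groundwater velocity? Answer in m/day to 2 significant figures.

4.0 m/day

∂h/∂x = (293.97 − 293.69) / (613929 − 614224) = -0.0009492
∂h/∂y = (294.42 − 293.69) / (4694245 − 4694050) = +0.003744
|∇h| = √(-0.0009492² + 0.003744²) = 0.003862
Seepage velocity v = K·i/n = 260.0 × 0.003862 / 0.25 = 4.016 m/day.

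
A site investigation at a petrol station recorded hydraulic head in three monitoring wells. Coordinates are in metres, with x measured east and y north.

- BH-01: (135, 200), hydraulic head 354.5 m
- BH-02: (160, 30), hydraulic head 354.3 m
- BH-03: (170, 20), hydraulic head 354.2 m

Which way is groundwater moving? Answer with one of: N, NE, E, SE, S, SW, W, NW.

E

With h = a·x + b·y + c and BH-01 as origin, the differences give:
  25·a + (-170)·b = -0.2
  35·a + (-180)·b = -0.3
Eliminate b (×(-180) and ×(-170), subtract): 1450·a = -15.00 → a = ∂h/∂x = -0.01034
Back-substitute: b = ∂h/∂y = -0.0003448.
Flow = −∇h = (+0.01034 east, +0.0003448 north), which points east.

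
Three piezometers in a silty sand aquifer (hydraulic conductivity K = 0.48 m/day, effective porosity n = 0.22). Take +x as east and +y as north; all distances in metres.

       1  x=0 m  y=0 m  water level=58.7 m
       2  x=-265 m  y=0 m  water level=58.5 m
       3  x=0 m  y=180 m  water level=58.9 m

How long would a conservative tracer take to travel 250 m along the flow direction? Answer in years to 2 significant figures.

230 years

∂h/∂x = (58.5 − 58.7) / (-265 − 0) = +0.0007547
∂h/∂y = (58.9 − 58.7) / (180 − 0) = +0.001111
|∇h| = √(0.0007547² + 0.001111²) = 0.001343
Seepage velocity v = K·i/n = 0.48 × 0.001343 / 0.22 = 0.00293 m/day.
t = 250 / 0.00293 = 8.532e+04 days = 234 years.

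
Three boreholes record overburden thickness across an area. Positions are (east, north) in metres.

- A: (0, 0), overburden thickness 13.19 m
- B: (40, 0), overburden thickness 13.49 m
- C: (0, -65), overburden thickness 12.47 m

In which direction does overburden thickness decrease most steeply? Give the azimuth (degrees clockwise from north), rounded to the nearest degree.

∂d/∂x = (13.49 − 13.19) / (40 − 0) = +0.007500
∂d/∂y = (12.47 − 13.19) / (-65 − 0) = +0.01108
Steepest decrease is along −∇f: components (-0.007500 E, -0.01108 N).
Azimuth = atan2(-0.007500, -0.01108) = 214.1° ≈ 214°.

214°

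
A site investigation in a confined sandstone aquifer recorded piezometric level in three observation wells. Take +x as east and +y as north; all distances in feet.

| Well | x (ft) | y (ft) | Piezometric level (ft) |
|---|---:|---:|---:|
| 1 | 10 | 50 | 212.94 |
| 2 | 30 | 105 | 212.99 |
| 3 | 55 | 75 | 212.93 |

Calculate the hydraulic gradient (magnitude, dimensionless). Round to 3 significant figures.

0.00154

Three-point gradient (reference 1): Δ to 2 = (20, 55, +0.05), Δ to 3 = (45, 25, -0.01).
∂h/∂x = -0.0009114, ∂h/∂y = +0.001241 (det = -1975).
|∇h| = √(-0.0009114² + 0.001241²) = 0.00154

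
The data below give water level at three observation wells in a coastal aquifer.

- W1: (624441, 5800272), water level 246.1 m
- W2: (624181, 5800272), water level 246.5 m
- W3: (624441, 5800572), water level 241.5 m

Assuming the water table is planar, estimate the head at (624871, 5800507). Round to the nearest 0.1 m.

241.8 m

∂h/∂x = (246.5 − 246.1) / (624181 − 624441) = -0.001538
∂h/∂y = (241.5 − 246.1) / (5800572 − 5800272) = -0.01533
h(624871, 5800507) = 246.1 + (-0.001538)·(430) + (-0.01533)·(235) = 246.1 -0.662 -3.603 = 241.835 m.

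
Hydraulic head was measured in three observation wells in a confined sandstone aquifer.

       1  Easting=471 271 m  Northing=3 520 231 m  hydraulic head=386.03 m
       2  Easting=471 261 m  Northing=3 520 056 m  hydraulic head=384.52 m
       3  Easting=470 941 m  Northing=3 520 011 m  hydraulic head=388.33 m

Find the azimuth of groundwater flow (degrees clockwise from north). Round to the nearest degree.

Differences from 1: to 2 (Δx, Δy, Δh) = (-10, -175, -1.51); to 3 = (-330, -220, +2.30).
Solve a·Δx + b·Δy = Δh: det = (-10)·(-220) − (-330)·(-175) = -55550.
∂h/∂x = [(-1.51)·(-220) − (+2.30)·(-175)] / -55550 = -0.01323
∂h/∂y = [(-10)·(+2.30) − (-330)·(-1.51)] / -55550 = +0.009384
Flow direction (−∇h) has components (+0.01323 E, -0.009384 N).
Azimuth = atan2(E, N) = atan2(+0.01323, -0.009384) = 125.4° ≈ 125°.

125°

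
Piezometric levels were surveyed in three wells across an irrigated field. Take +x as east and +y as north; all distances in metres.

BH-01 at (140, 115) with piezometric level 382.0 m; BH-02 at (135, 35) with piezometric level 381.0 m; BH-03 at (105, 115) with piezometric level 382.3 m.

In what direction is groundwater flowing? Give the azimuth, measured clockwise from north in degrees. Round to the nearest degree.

Taking BH-01 as reference: BH-02−BH-01 = (-5, -80, -1.0); BH-03−BH-01 = (-35, 0, +0.3).
Solve a·Δx + b·Δy = Δh: det = (-5)·0 − (-35)·(-80) = -2800.
∂h/∂x = [(-1.0)·0 − (+0.3)·(-80)] / -2800 = -0.008571
∂h/∂y = [(-5)·(+0.3) − (-35)·(-1.0)] / -2800 = +0.01304
Flow direction (−∇h) has components (+0.008571 E, -0.01304 N).
Azimuth = atan2(E, N) = atan2(+0.008571, -0.01304) = 146.7° ≈ 147°.

147°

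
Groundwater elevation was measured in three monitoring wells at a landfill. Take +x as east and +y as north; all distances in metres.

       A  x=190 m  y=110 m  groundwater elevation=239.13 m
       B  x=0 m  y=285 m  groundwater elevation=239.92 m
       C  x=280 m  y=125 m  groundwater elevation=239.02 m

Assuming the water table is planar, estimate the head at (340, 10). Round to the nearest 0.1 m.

Differences from A: to B (Δx, Δy, Δh) = (-190, 175, +0.79); to C = (90, 15, -0.11).
Determinant of the coordinate differences = (-190)·15 − 90·175 = -18600.
∂h/∂x = [(+0.79)·15 − (-0.11)·175] / -18600 = -0.001672
∂h/∂y = [(-190)·(-0.11) − 90·(+0.79)] / -18600 = +0.002699
h(340, 10) = 239.13 + (-0.001672)·(150) + (+0.002699)·(-100) = 239.13 -0.251 -0.270 = 238.609 m.

238.6 m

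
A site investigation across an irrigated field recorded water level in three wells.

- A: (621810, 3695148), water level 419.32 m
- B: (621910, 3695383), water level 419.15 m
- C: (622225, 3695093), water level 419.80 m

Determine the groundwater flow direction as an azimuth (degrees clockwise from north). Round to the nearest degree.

319°

Differences from A: to B (Δx, Δy, Δh) = (100, 235, -0.17); to C = (415, -55, +0.48).
Solve a·Δx + b·Δy = Δh: det = 100·(-55) − 415·235 = -103025.
∂h/∂x = [(-0.17)·(-55) − (+0.48)·235] / -103025 = +0.001004
∂h/∂y = [100·(+0.48) − 415·(-0.17)] / -103025 = -0.001151
Flow direction (−∇h) has components (-0.001004 E, +0.001151 N).
Azimuth = atan2(E, N) = atan2(-0.001004, +0.001151) = 318.9° ≈ 319°.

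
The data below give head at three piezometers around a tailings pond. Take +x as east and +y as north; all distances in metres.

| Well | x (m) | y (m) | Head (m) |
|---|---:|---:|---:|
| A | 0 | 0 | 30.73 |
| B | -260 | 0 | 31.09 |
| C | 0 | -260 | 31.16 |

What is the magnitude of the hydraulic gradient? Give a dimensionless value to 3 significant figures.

0.00216

∂h/∂x = (31.09 − 30.73) / (-260 − 0) = -0.001385
∂h/∂y = (31.16 − 30.73) / (-260 − 0) = -0.001654
|∇h| = √(-0.001385² + -0.001654²) = 0.002157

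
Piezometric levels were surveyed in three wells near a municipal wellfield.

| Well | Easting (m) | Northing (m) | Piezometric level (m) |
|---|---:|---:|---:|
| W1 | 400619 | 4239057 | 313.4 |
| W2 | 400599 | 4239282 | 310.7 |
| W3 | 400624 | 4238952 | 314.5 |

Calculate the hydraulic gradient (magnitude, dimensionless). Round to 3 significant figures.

0.0379

Taking W1 as reference: W2−W1 = (-20, 225, -2.7); W3−W1 = (5, -105, +1.1).
Determinant of the coordinate differences = (-20)·(-105) − 5·225 = 975.
∂h/∂x = [(-2.7)·(-105) − (+1.1)·225] / 975 = +0.03692
∂h/∂y = [(-20)·(+1.1) − 5·(-2.7)] / 975 = -0.008718
|∇h| = √(0.03692² + -0.008718²) = 0.03794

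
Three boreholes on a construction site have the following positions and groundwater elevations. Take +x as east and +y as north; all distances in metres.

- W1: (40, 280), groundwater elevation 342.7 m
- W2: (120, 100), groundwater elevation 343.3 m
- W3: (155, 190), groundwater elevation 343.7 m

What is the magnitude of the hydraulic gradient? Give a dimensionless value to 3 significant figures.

0.00937

Differences from W1: to W2 (Δx, Δy, Δh) = (80, -180, +0.6); to W3 = (115, -90, +1.0).
Solve a·Δx + b·Δy = Δh: det = 80·(-90) − 115·(-180) = 13500.
∂h/∂x = [(+0.6)·(-90) − (+1.0)·(-180)] / 13500 = +0.009333
∂h/∂y = [80·(+1.0) − 115·(+0.6)] / 13500 = +0.0008148
|∇h| = √(0.009333² + 0.0008148²) = 0.009368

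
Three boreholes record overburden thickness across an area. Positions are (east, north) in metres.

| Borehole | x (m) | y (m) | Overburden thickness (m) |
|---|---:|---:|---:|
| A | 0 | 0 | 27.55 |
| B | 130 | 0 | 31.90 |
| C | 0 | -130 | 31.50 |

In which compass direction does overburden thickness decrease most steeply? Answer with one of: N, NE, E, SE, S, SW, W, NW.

∂d/∂x = (31.90 − 27.55) / (130 − 0) = +0.03346
∂d/∂y = (31.50 − 27.55) / (-130 − 0) = -0.03038
Steepest decrease is along −∇f = (-0.03346 E, +0.03038 N) → northwest.

NW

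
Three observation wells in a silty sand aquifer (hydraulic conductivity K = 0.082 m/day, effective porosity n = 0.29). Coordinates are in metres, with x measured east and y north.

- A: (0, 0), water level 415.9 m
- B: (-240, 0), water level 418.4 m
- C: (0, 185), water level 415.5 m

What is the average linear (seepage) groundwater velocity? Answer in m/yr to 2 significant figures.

∂h/∂x = (418.4 − 415.9) / (-240 − 0) = -0.01042
∂h/∂y = (415.5 − 415.9) / (185 − 0) = -0.002162
|∇h| = √(-0.01042² + -0.002162²) = 0.01064
Seepage velocity v = K·i/n = 0.082 × 0.01064 / 0.29 = 0.003009 m/day = 1.099 m/yr.

1.1 m/yr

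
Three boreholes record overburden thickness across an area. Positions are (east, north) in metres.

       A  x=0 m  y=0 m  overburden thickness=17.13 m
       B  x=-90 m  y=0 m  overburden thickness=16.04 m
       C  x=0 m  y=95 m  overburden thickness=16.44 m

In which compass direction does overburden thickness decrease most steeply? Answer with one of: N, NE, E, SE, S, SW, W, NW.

∂d/∂x = (16.04 − 17.13) / (-90 − 0) = +0.01211
∂d/∂y = (16.44 − 17.13) / (95 − 0) = -0.007263
Steepest decrease is along −∇f = (-0.01211 E, +0.007263 N) → northwest.

NW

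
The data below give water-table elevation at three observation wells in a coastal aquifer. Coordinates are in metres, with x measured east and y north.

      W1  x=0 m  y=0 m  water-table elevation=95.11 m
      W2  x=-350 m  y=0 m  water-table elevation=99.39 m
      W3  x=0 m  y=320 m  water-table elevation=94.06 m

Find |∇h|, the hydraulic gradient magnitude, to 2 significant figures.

∂h/∂x = (99.39 − 95.11) / (-350 − 0) = -0.01223
∂h/∂y = (94.06 − 95.11) / (320 − 0) = -0.003281
|∇h| = √(-0.01223² + -0.003281²) = 0.01266

0.013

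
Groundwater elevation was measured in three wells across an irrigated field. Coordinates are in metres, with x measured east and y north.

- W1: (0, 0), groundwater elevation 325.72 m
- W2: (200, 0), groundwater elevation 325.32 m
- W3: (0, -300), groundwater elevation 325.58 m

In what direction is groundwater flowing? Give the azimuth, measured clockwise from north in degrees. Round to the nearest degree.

103°

∂h/∂x = (325.32 − 325.72) / (200 − 0) = -0.002000
∂h/∂y = (325.58 − 325.72) / (-300 − 0) = +0.0004667
Flow direction (−∇h) has components (+0.002000 E, -0.0004667 N).
Azimuth = atan2(E, N) = atan2(+0.002000, -0.0004667) = 103.1° ≈ 103°.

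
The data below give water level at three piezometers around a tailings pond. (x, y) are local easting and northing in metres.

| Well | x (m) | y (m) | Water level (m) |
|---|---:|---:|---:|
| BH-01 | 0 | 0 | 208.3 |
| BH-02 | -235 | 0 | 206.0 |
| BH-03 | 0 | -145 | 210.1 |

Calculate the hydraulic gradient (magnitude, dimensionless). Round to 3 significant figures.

∂h/∂x = (206.0 − 208.3) / (-235 − 0) = +0.009787
∂h/∂y = (210.1 − 208.3) / (-145 − 0) = -0.01241
|∇h| = √(0.009787² + -0.01241²) = 0.0158

0.0158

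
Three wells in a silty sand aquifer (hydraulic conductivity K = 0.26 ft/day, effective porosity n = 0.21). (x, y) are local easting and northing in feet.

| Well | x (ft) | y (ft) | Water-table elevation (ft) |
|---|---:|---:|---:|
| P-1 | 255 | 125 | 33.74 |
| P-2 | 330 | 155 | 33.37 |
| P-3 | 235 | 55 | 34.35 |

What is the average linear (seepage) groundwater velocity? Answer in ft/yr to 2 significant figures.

With h = a·x + b·y + c and P-1 as origin, the differences give:
  75·a + 30·b = -0.37
  (-20)·a + (-70)·b = +0.61
Eliminate b (×(-70) and ×30, subtract): -4650·a = 7.600 → a = ∂h/∂x = -0.001634
Back-substitute: b = ∂h/∂y = -0.008247.
|∇h| = √(-0.001634² + -0.008247²) = 0.008407
Seepage velocity v = K·i/n = 0.26 × 0.008407 / 0.21 = 0.01041 ft/day = 3.802 ft/yr.

3.8 ft/yr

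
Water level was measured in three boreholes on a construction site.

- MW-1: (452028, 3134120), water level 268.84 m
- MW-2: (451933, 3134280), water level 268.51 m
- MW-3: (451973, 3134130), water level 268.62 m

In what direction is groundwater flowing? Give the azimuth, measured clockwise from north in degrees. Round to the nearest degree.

With h = a·x + b·y + c and MW-1 as origin, the differences give:
  (-95)·a + 160·b = -0.33
  (-55)·a + 10·b = -0.22
Eliminate b (×10 and ×160, subtract): 7850·a = 31.900 → a = ∂h/∂x = +0.004064
Back-substitute: b = ∂h/∂y = +0.0003503.
Flow direction (−∇h) has components (-0.004064 E, -0.0003503 N).
Azimuth = atan2(E, N) = atan2(-0.004064, -0.0003503) = 265.1° ≈ 265°.

265°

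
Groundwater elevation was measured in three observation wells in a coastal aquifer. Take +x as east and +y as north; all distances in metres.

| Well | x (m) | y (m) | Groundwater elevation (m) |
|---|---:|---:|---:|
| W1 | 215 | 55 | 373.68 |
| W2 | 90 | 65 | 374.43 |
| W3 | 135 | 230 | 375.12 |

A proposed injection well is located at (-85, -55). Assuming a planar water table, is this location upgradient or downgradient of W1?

upgradient

Taking W1 as reference: W2−W1 = (-125, 10, +0.75); W3−W1 = (-80, 175, +1.44).
Determinant of the coordinate differences = (-125)·175 − (-80)·10 = -21075.
∂h/∂x = [(+0.75)·175 − (+1.44)·10] / -21075 = -0.005544
∂h/∂y = [(-125)·(+1.44) − (-80)·(+0.75)] / -21075 = +0.005694
Head at (-85, -55) = 373.68 + (-0.005544)·(-300) + (+0.005694)·(-110) = 374.72 m.
That is higher than the 373.68 m at W1, so the point is upgradient.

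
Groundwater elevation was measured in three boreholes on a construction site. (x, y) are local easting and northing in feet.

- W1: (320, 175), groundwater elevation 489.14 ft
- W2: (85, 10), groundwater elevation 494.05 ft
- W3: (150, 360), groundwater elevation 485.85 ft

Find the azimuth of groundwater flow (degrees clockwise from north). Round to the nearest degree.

Differences from W1: to W2 (Δx, Δy, Δh) = (-235, -165, +4.91); to W3 = (-170, 185, -3.29).
Solve a·Δx + b·Δy = Δh: det = (-235)·185 − (-170)·(-165) = -71525.
∂h/∂x = [(+4.91)·185 − (-3.29)·(-165)] / -71525 = -0.005110
∂h/∂y = [(-235)·(-3.29) − (-170)·(+4.91)] / -71525 = -0.02248
Flow direction (−∇h) has components (+0.005110 E, +0.02248 N).
Azimuth = atan2(E, N) = atan2(+0.005110, +0.02248) = 12.8° ≈ 013°.

013°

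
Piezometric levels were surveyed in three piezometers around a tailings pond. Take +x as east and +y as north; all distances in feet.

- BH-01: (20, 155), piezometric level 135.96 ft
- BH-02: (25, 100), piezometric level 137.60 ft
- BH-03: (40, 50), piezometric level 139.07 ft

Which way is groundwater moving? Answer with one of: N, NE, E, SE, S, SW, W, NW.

N

Three-point gradient (reference BH-01): Δ to BH-02 = (5, -55, +1.64), Δ to BH-03 = (20, -105, +3.11).
∂h/∂x = -0.002000, ∂h/∂y = -0.03000 (det = 575).
Flow = −∇h = (+0.002000 east, +0.03000 north), which points north.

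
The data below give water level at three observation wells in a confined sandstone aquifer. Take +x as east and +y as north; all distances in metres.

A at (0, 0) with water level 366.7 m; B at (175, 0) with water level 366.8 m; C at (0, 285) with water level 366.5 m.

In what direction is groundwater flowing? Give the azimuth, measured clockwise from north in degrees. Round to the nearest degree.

∂h/∂x = (366.8 − 366.7) / (175 − 0) = +0.0005714
∂h/∂y = (366.5 − 366.7) / (285 − 0) = -0.0007018
Flow direction (−∇h) has components (-0.0005714 E, +0.0007018 N).
Azimuth = atan2(E, N) = atan2(-0.0005714, +0.0007018) = 320.8° ≈ 321°.

321°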